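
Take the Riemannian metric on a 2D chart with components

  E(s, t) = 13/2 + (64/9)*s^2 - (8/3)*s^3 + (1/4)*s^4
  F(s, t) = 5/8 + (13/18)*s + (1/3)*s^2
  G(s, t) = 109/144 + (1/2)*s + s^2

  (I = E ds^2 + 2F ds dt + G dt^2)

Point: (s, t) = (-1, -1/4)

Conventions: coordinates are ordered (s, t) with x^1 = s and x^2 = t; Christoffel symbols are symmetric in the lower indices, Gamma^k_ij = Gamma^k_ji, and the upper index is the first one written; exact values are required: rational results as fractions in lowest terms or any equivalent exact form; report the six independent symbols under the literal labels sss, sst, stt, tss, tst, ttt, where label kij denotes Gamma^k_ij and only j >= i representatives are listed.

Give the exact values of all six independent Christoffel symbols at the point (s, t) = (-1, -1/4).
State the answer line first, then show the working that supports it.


Answer: Gamma_sss = -4207/5967, Gamma_sst = 1/117, Gamma_stt = 181/3978, Gamma_tss = 62/351, Gamma_tst = -70/117, Gamma_ttt = -1/117

E = 595/36, F = 17/72, G = 181/144 at the point
E_s = -209/9, E_t = 0, F_s = 1/18, F_t = 0, G_s = -3/2, G_t = 0
EG - F^2 = 663/32;  g^inv = (32/663) * [[181/144, -17/72], [-17/72, 595/36]]
first-kind symbols [ij,l] = (1/2)(d_i g_jl + d_j g_il - d_l g_ij): [ss,s] = E_s/2 = -209/18, [ss,t] = F_s - E_t/2 = 1/18, [st,s] = E_t/2 = 0, [st,t] = G_s/2 = -3/4, [tt,s] = F_t - G_s/2 = 3/4, [tt,t] = G_t/2 = 0
Gamma^s_ij = (G*[ij,s] - F*[ij,t])/(EG - F^2), Gamma^t_ij = (E*[ij,t] - F*[ij,s])/(EG - F^2)


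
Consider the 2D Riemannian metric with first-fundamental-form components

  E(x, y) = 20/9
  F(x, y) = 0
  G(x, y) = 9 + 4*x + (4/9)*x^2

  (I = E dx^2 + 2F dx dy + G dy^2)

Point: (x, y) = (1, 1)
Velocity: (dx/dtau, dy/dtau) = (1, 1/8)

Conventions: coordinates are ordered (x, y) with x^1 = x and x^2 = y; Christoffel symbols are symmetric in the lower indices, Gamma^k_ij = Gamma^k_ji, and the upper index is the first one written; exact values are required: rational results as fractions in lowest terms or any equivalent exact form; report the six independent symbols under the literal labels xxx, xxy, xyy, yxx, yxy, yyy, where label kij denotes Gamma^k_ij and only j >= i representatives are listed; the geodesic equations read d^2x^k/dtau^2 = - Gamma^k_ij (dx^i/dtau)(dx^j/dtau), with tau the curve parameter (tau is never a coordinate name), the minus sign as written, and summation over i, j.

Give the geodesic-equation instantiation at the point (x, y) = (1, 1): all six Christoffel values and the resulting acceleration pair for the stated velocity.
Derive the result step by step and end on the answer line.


E = 20/9, F = 0, G = 121/9 at the point
E_x = 0, E_y = 0, F_x = 0, F_y = 0, G_x = 44/9, G_y = 0
EG - F^2 = 2420/81;  g^inv = (81/2420) * [[121/9, 0], [0, 20/9]]
first-kind symbols [ij,l] = (1/2)(d_i g_jl + d_j g_il - d_l g_ij): [xx,x] = E_x/2 = 0, [xx,y] = F_x - E_y/2 = 0, [xy,x] = E_y/2 = 0, [xy,y] = G_x/2 = 22/9, [yy,x] = F_y - G_x/2 = -22/9, [yy,y] = G_y/2 = 0
Gamma^x_ij = (G*[ij,x] - F*[ij,y])/(EG - F^2), Gamma^y_ij = (E*[ij,y] - F*[ij,x])/(EG - F^2)
Gamma_xxx = 0, Gamma_xxy = 0, Gamma_xyy = -11/10, Gamma_yxx = 0, Gamma_yxy = 2/11, Gamma_yyy = 0
d^2x/dtau^2 = -(Gamma_xxx*(1)^2 + 2*Gamma_xxy*(1)*(1/8) + Gamma_xyy*(1/8)^2) = 11/640
d^2y/dtau^2 = -(Gamma_yxx*(1)^2 + 2*Gamma_yxy*(1)*(1/8) + Gamma_yyy*(1/8)^2) = -1/22

Answer: Gamma_xxx = 0, Gamma_xxy = 0, Gamma_xyy = -11/10, Gamma_yxx = 0, Gamma_yxy = 2/11, Gamma_yyy = 0; accelerations (d^2x/dtau^2, d^2y/dtau^2) = (11/640, -1/22)


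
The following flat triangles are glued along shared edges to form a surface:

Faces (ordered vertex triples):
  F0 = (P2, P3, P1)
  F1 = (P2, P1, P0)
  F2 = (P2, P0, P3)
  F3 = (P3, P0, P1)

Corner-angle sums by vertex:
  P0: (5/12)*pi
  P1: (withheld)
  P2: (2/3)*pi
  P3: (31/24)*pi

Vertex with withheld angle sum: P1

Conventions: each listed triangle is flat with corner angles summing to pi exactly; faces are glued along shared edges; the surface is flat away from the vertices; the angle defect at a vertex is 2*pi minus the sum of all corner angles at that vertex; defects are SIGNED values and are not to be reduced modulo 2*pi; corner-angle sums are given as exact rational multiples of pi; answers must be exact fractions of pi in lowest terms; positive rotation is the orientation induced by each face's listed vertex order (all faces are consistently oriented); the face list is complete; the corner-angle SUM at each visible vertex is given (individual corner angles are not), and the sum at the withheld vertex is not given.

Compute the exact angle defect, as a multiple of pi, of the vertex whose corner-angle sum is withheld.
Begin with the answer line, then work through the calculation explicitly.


Answer: defect(P1) = (3/8)*pi

V = 4, E = 6, F = 4; chi = V - E + F = 2
Gauss-Bonnet: total defect = 2*pi*chi = 4*pi; visible defects sum to (29/8)*pi


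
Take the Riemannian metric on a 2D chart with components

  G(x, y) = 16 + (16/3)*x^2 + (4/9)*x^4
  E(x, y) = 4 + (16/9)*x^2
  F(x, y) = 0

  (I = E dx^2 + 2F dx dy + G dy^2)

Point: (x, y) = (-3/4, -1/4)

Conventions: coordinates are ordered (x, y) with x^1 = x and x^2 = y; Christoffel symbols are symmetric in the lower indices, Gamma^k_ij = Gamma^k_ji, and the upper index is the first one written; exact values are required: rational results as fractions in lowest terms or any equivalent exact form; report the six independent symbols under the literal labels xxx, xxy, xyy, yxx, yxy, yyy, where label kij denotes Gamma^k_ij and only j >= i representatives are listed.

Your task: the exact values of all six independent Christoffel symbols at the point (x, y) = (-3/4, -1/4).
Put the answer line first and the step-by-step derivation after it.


Answer: Gamma_xxx = -4/15, Gamma_xxy = 0, Gamma_xyy = 7/8, Gamma_yxx = 0, Gamma_yxy = -8/35, Gamma_yyy = 0

E = 5, F = 0, G = 1225/64 at the point
E_x = -8/3, E_y = 0, F_x = 0, F_y = 0, G_x = -35/4, G_y = 0
EG - F^2 = 6125/64;  g^inv = (64/6125) * [[1225/64, 0], [0, 5]]
first-kind symbols [ij,l] = (1/2)(d_i g_jl + d_j g_il - d_l g_ij): [xx,x] = E_x/2 = -4/3, [xx,y] = F_x - E_y/2 = 0, [xy,x] = E_y/2 = 0, [xy,y] = G_x/2 = -35/8, [yy,x] = F_y - G_x/2 = 35/8, [yy,y] = G_y/2 = 0
Gamma^x_ij = (G*[ij,x] - F*[ij,y])/(EG - F^2), Gamma^y_ij = (E*[ij,y] - F*[ij,x])/(EG - F^2)


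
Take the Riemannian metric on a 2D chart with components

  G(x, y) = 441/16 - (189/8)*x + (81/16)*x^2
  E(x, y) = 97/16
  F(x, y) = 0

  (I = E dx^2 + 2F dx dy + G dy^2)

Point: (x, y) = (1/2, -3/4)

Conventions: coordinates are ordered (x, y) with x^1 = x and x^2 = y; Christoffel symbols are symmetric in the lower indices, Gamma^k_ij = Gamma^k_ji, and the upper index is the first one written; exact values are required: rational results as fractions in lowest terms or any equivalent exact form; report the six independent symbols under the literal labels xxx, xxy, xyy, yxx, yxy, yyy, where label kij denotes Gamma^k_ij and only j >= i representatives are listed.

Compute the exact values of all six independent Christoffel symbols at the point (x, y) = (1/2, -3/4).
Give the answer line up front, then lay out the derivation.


Answer: Gamma_xxx = 0, Gamma_xxy = 0, Gamma_xyy = 297/194, Gamma_yxx = 0, Gamma_yxy = -6/11, Gamma_yyy = 0

E = 97/16, F = 0, G = 1089/64 at the point
E_x = 0, E_y = 0, F_x = 0, F_y = 0, G_x = -297/16, G_y = 0
EG - F^2 = 105633/1024;  g^inv = (1024/105633) * [[1089/64, 0], [0, 97/16]]
first-kind symbols [ij,l] = (1/2)(d_i g_jl + d_j g_il - d_l g_ij): [xx,x] = E_x/2 = 0, [xx,y] = F_x - E_y/2 = 0, [xy,x] = E_y/2 = 0, [xy,y] = G_x/2 = -297/32, [yy,x] = F_y - G_x/2 = 297/32, [yy,y] = G_y/2 = 0
Gamma^x_ij = (G*[ij,x] - F*[ij,y])/(EG - F^2), Gamma^y_ij = (E*[ij,y] - F*[ij,x])/(EG - F^2)


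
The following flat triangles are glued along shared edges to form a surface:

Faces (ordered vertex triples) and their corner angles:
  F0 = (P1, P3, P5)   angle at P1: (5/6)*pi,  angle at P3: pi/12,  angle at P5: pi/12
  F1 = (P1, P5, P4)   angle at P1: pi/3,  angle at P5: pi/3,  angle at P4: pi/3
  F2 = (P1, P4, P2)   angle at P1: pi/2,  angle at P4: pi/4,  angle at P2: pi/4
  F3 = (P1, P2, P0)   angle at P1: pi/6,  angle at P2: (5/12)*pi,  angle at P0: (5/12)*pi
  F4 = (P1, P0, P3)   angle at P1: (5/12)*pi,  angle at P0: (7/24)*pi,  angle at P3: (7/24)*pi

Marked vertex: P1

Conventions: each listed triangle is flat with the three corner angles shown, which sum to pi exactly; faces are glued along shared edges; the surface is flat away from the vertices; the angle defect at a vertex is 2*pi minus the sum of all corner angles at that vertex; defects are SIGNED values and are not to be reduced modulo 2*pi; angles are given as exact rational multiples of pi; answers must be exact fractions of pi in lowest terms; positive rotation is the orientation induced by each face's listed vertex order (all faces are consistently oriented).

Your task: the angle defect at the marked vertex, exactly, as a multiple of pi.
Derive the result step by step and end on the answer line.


Sum of corner angles at P1: (9/4)*pi
defect = 2*pi - (9/4)*pi

Answer: defect(P1) = -pi/4


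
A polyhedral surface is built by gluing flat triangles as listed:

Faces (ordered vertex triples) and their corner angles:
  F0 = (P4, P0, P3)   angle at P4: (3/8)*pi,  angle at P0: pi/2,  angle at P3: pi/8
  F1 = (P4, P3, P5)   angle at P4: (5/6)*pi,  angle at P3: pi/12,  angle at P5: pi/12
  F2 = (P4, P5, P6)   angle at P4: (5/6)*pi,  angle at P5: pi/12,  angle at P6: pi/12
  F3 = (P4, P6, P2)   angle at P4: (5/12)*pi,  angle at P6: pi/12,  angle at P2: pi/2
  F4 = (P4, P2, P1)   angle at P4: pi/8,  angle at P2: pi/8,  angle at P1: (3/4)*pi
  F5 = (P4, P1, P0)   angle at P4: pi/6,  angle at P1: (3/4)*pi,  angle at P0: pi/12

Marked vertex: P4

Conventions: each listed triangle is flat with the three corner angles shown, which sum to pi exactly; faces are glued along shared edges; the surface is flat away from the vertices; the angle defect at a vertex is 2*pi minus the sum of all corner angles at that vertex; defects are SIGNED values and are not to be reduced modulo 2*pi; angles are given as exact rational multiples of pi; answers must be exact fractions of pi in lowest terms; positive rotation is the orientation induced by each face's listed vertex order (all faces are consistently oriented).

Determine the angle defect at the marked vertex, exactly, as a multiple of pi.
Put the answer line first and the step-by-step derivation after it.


Answer: defect(P4) = (-3/4)*pi

Sum of corner angles at P4: (11/4)*pi
defect = 2*pi - (11/4)*pi


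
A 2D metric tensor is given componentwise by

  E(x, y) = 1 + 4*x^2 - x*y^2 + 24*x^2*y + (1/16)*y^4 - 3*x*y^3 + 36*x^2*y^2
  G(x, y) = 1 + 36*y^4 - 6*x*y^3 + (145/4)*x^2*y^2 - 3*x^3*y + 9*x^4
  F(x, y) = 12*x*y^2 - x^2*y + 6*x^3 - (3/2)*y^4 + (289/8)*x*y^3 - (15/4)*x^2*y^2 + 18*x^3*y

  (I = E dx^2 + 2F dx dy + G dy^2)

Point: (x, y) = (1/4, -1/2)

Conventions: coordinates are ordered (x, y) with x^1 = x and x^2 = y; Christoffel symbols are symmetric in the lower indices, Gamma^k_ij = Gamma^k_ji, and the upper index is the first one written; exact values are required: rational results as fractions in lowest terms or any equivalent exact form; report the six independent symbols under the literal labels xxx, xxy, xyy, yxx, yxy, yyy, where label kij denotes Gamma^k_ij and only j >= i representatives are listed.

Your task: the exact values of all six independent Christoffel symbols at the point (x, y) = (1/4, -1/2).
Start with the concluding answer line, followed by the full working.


Answer: Gamma_xxx = 16/213, Gamma_xxy = -28/213, Gamma_xyy = 98/213, Gamma_yxx = -448/1065, Gamma_yxy = 784/1065, Gamma_yyy = -2744/1065

E = 281/256, F = -35/64, G = 65/16 at the point
E_x = 5/8, E_y = -35/32, F_x = -147/64, F_y = 637/128, G_x = 49/8, G_y = -343/16
EG - F^2 = 1065/256;  g^inv = (256/1065) * [[65/16, 35/64], [35/64, 281/256]]
first-kind symbols [ij,l] = (1/2)(d_i g_jl + d_j g_il - d_l g_ij): [xx,x] = E_x/2 = 5/16, [xx,y] = F_x - E_y/2 = -7/4, [xy,x] = E_y/2 = -35/64, [xy,y] = G_x/2 = 49/16, [yy,x] = F_y - G_x/2 = 245/128, [yy,y] = G_y/2 = -343/32
Gamma^x_ij = (G*[ij,x] - F*[ij,y])/(EG - F^2), Gamma^y_ij = (E*[ij,y] - F*[ij,x])/(EG - F^2)


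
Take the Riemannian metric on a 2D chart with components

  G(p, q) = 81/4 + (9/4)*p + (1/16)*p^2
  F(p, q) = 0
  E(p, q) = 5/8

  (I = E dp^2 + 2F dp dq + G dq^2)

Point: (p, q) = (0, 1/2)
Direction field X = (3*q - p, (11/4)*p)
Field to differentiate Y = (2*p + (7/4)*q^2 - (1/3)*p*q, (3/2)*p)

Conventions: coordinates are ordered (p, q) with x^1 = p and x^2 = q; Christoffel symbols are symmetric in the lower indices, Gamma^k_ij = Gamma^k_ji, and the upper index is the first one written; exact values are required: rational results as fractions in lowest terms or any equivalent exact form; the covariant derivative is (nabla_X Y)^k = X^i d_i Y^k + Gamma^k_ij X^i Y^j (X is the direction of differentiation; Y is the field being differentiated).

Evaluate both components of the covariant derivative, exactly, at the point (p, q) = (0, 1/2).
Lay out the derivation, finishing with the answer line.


E = 5/8, F = 0, G = 81/4 at the point
E_p = 0, E_q = 0, F_p = 0, F_q = 0, G_p = 9/4, G_q = 0
EG - F^2 = 405/32;  g^inv = (32/405) * [[81/4, 0], [0, 5/8]]
first-kind symbols [ij,l] = (1/2)(d_i g_jl + d_j g_il - d_l g_ij): [pp,p] = E_p/2 = 0, [pp,q] = F_p - E_q/2 = 0, [pq,p] = E_q/2 = 0, [pq,q] = G_p/2 = 9/8, [qq,p] = F_q - G_p/2 = -9/8, [qq,q] = G_q/2 = 0
Gamma^p_ij = (G*[ij,p] - F*[ij,q])/(EG - F^2), Gamma^q_ij = (E*[ij,q] - F*[ij,p])/(EG - F^2)
Gamma_ppp = 0, Gamma_ppq = 0, Gamma_pqq = -9/5, Gamma_qpp = 0, Gamma_qpq = 1/18, Gamma_qqq = 0
X = (3/2, 0), Y = (7/16, 0) at the point

Answer: (nabla_X Y)^p = 11/4, (nabla_X Y)^q = 9/4


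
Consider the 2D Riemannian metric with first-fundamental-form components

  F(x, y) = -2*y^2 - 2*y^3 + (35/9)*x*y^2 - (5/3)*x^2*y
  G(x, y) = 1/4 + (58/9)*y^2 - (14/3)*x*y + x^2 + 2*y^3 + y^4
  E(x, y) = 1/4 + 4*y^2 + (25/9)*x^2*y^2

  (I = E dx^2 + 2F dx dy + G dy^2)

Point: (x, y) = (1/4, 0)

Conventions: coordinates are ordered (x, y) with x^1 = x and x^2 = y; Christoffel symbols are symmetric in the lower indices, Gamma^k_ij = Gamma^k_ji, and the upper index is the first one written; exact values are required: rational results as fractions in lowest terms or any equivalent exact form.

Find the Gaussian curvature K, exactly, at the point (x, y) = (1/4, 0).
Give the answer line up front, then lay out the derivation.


Answer: K = -16724/225

E = 1/4, F = 0, G = 5/16, EG - F^2 = 5/64 at the point
E_x = 0, E_y = 0, F_x = 0, F_y = -5/48, G_x = 1/2, G_y = -7/6
E_yy = 601/72, F_xy = -5/6, G_xx = 2
Apply the Brioschi formula K = (det M1 - det M2)/(EG - F^2)^2 over the derivative matrices of E, F, G.
M1 = [[-E_yy/2 + F_xy - G_xx/2, E_x/2, F_x - E_y/2], [F_y - G_x/2, E, F], [G_y/2, F, G]] = [[-865/144, 0, 0], [-17/48, 1/4, 0], [-7/12, 0, 5/16]]; det M1 = -4325/9216
M2 = [[0, E_y/2, G_x/2], [E_y/2, E, F], [G_x/2, F, G]] = [[0, 0, 1/4], [0, 1/4, 0], [1/4, 0, 5/16]]; det M2 = -1/64
det M1 - det M2 = -4181/9216; K = -4181/9216 / (5/64)^2 = -16724/225


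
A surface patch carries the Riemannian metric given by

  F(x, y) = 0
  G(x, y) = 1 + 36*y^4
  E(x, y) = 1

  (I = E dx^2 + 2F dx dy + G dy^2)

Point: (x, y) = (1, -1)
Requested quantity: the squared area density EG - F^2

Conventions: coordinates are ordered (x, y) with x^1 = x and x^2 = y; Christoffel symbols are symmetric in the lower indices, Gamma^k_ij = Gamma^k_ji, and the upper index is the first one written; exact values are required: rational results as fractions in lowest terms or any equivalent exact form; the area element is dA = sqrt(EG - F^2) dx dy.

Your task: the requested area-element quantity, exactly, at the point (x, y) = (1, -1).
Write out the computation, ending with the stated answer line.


E = 1, F = 0, G = 37; EG - F^2 = 37

Answer: EG - F^2 = 37


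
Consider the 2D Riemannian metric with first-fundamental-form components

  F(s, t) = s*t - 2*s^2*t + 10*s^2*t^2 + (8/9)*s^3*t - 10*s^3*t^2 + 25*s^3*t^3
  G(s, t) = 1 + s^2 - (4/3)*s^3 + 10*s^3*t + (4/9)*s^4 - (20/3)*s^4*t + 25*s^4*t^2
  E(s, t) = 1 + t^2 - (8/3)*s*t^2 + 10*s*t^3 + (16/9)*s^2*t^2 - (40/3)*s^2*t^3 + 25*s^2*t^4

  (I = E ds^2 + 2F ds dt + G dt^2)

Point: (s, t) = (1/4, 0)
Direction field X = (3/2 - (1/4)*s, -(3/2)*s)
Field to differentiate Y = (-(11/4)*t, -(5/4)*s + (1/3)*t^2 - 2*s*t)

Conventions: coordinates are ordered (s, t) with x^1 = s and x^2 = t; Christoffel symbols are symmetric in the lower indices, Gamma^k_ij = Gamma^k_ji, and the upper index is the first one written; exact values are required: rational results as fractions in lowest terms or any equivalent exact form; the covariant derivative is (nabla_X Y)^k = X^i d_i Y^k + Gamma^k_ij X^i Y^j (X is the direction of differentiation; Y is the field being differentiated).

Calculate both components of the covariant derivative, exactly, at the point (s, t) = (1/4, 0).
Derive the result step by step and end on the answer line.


E = 1, F = 0, G = 601/576 at the point
E_s = 0, E_t = 0, F_s = 0, F_t = 5/36, G_s = 5/18, G_t = 25/192
EG - F^2 = 601/576;  g^inv = (576/601) * [[601/576, 0], [0, 1]]
first-kind symbols [ij,l] = (1/2)(d_i g_jl + d_j g_il - d_l g_ij): [ss,s] = E_s/2 = 0, [ss,t] = F_s - E_t/2 = 0, [st,s] = E_t/2 = 0, [st,t] = G_s/2 = 5/36, [tt,s] = F_t - G_s/2 = 0, [tt,t] = G_t/2 = 25/384
Gamma^s_ij = (G*[ij,s] - F*[ij,t])/(EG - F^2), Gamma^t_ij = (E*[ij,t] - F*[ij,s])/(EG - F^2)
Gamma_sss = 0, Gamma_sst = 0, Gamma_stt = 0, Gamma_tss = 0, Gamma_tst = 80/601, Gamma_ttt = 75/1202
X = (23/16, -3/8), Y = (0, -5/16) at the point

Answer: (nabla_X Y)^s = 33/32, (nabla_X Y)^t = -255687/153856


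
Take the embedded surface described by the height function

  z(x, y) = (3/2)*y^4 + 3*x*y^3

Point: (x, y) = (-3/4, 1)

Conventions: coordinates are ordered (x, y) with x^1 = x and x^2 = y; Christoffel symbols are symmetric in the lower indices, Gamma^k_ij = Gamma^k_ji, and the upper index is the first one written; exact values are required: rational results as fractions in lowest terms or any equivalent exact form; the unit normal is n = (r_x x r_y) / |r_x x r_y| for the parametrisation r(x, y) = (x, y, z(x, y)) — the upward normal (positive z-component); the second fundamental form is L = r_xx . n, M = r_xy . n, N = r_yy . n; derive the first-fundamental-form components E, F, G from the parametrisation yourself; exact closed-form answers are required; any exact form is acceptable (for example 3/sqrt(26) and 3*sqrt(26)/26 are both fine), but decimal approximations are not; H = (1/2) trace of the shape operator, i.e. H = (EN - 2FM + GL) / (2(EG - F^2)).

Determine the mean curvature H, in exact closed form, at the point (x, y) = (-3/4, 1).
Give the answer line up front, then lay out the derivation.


Answer: H = 2736/2197

z_x = 3, z_y = -3/4, z_xx = 0, z_xy = 9, z_yy = 9/2
E = 10, F = -9/4, G = 25/16; answer radicand W^2 = 169/16
unnormalised second-form numerators: l = 0, m = 9, n = 9/2; L = l/sqrt(169/16), and similarly M = m/sqrt(W^2), N = n/sqrt(W^2)
H = (E*n - 2*F*m + G*l) / (2*(EG - F^2)*sqrt(W^2)); E*n - 2*F*m + G*l = 171/2, EG - F^2 = 169/16, so H = (684/169)/sqrt(169/16)


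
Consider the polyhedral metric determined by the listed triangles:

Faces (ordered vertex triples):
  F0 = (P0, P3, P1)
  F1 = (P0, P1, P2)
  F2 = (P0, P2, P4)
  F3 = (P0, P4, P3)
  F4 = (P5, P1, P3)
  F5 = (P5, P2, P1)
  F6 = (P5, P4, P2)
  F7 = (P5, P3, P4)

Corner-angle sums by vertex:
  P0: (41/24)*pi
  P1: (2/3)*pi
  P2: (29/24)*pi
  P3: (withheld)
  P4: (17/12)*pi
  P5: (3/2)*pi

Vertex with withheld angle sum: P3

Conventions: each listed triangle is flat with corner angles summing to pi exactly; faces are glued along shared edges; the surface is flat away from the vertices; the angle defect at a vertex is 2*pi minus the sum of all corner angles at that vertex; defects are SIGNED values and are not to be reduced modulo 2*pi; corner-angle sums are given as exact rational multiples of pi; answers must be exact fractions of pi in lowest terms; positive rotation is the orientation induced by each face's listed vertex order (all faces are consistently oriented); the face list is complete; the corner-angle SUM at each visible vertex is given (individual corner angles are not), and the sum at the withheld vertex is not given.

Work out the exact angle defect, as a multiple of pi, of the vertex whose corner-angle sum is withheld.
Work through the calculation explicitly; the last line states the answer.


V = 6, E = 12, F = 8; chi = V - E + F = 2
Gauss-Bonnet: total defect = 2*pi*chi = 4*pi; visible defects sum to (7/2)*pi

Answer: defect(P3) = pi/2


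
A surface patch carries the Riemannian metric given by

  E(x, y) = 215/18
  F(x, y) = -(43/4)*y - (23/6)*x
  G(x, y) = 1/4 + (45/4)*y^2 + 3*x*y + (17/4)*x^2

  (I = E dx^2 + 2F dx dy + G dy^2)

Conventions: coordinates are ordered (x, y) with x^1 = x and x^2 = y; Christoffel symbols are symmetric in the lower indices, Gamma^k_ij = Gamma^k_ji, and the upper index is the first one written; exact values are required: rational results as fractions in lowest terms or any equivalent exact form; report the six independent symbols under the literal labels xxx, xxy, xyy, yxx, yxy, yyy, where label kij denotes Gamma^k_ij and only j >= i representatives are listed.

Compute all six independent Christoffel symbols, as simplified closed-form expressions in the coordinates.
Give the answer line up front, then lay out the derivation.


Answer: Gamma_xxx = (-2116*x - 5934*y)/(5194*x^2 - 6708*x*y + 2709*y^2 + 430), Gamma_xxy = (2346*x^2 + 7407*x*y + 2322*y^2)/(5194*x^2 - 6708*x*y + 2709*y^2 + 430), Gamma_xyy = (-2601*x^3 - 2754*x^2*y - 5751*x^2 - 7533*x*y^2 + 3888*x*y - 153*x - 2430*y^3 - 54*y - 387)/(5194*x^2 - 6708*x*y + 2709*y^2 + 430), Gamma_yxx = -19780/(15582*x^2 - 20124*x*y + 8127*y^2 + 1290), Gamma_yxy = (7310*x + 2580*y)/(5194*x^2 - 6708*x*y + 2709*y^2 + 430), Gamma_yyy = (-2346*x^2 - 7407*x*y - 3354*x - 2322*y^2 + 2709*y)/(5194*x^2 - 6708*x*y + 2709*y^2 + 430)

E = 215/18; F = -(43/4)*y - (23/6)*x; G = 1/4 + (45/4)*y^2 + 3*x*y + (17/4)*x^2
Gamma^k_ij = (1/2) g^{kl} (d_i g_jl + d_j g_il - d_l g_ij), with g^inv = (1/(EG-F^2)) [[G, -F], [-F, E]]
first partials: E_x = 0, E_y = 0, F_x = -23/6, F_y = -43/4, G_x = 3*y + (17/2)*x, G_y = (45/2)*y + 3*x
D = EG - F^2 = 215/72 + (301/16)*y^2 - (559/12)*x*y + (2597/72)*x^2
expanded: Gamma^x_xx = (G E_x - 2F F_x + F E_y)/(2D), Gamma^x_xy = (G E_y - F G_x)/(2D), Gamma^x_yy = (2G F_y - G G_x - F G_y)/(2D), Gamma^y_xx = (2E F_x - E E_y - F E_x)/(2D), Gamma^y_xy = (E G_x - F E_y)/(2D), Gamma^y_yy = (E G_y - 2F F_y + F G_x)/(2D); substitute and cancel common factors


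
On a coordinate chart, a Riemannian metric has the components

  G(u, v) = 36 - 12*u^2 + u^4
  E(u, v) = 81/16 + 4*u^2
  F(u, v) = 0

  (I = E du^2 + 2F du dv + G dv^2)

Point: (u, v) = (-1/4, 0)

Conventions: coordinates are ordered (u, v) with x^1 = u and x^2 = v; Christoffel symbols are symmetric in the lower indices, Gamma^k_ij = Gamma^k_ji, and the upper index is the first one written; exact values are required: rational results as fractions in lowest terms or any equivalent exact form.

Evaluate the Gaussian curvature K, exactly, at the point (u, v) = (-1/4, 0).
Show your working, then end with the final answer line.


E = 85/16, F = 0, G = 9025/256, EG - F^2 = 767125/4096 at the point
E_u = -2, E_v = 0, F_u = 0, F_v = 0, G_u = 95/16, G_v = 0
E_vv = 0, F_uv = 0, G_uu = -93/4
Evaluate Brioschi's two determinant matrices M1, M2 and divide by (EG - F^2)^2.
M1 = [[-E_vv/2 + F_uv - G_uu/2, E_u/2, F_u - E_v/2], [F_v - G_u/2, E, F], [G_v/2, F, G]] = [[93/8, -1, 0], [-95/32, 85/16, 0], [0, 0, 9025/256]]; det M1 = 67913125/32768
M2 = [[0, E_v/2, G_u/2], [E_v/2, E, F], [G_u/2, F, G]] = [[0, 0, 95/32], [0, 85/16, 0], [95/32, 0, 9025/256]]; det M2 = -767125/16384
det M1 - det M2 = 69447375/32768; K = 69447375/32768 / (767125/4096)^2 = 41472/686375

Answer: K = 41472/686375


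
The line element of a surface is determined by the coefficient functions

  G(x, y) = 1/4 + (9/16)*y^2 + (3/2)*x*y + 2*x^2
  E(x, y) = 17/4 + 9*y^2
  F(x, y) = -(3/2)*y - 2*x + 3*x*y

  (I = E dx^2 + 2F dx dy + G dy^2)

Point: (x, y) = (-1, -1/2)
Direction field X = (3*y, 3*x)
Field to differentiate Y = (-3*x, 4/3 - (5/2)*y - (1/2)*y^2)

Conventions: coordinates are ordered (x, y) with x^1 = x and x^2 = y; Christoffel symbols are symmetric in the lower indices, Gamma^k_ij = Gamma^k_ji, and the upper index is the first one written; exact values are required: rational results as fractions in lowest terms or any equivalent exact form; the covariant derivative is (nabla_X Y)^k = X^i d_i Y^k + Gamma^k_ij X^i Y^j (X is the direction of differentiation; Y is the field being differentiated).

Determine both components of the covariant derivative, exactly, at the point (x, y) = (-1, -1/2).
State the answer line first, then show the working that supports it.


Answer: (nabla_X Y)^x = 400789/9632, (nabla_X Y)^y = -40497/1204

E = 13/2, F = 17/4, G = 201/64 at the point
E_x = 0, E_y = -9, F_x = -7/2, F_y = -9/2, G_x = -19/4, G_y = -33/16
EG - F^2 = 301/128;  g^inv = (128/301) * [[201/64, -17/4], [-17/4, 13/2]]
first-kind symbols [ij,l] = (1/2)(d_i g_jl + d_j g_il - d_l g_ij): [xx,x] = E_x/2 = 0, [xx,y] = F_x - E_y/2 = 1, [xy,x] = E_y/2 = -9/2, [xy,y] = G_x/2 = -19/8, [yy,x] = F_y - G_x/2 = -17/8, [yy,y] = G_y/2 = -33/32
Gamma^x_ij = (G*[ij,x] - F*[ij,y])/(EG - F^2), Gamma^y_ij = (E*[ij,y] - F*[ij,x])/(EG - F^2)
Gamma_xxx = -544/301, Gamma_xxy = -517/301, Gamma_xyy = -1173/1204, Gamma_yxx = 832/301, Gamma_yxy = 472/301, Gamma_yyy = 298/301
X = (-3/2, -3), Y = (3, 59/24) at the point


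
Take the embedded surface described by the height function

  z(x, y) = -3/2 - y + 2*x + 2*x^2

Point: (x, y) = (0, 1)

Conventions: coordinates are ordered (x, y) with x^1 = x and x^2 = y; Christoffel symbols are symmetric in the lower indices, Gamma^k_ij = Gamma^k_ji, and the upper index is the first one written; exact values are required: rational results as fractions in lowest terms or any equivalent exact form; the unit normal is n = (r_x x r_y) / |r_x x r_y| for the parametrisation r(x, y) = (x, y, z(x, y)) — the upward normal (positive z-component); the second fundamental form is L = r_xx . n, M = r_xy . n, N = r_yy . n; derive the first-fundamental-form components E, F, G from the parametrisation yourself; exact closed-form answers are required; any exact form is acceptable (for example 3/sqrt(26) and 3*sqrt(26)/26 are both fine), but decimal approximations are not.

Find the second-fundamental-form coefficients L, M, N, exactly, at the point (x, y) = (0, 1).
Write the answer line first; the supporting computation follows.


Answer: L = 2*sqrt(6)/3, M = 0, N = 0

z_x = 2, z_y = -1, z_xx = 4, z_xy = 0, z_yy = 0
E = 5, F = -2, G = 2; answer radicand W^2 = 6
unnormalised second-form numerators: l = 4, m = 0, n = 0; L = l/sqrt(6), and similarly M = m/sqrt(W^2), N = n/sqrt(W^2)


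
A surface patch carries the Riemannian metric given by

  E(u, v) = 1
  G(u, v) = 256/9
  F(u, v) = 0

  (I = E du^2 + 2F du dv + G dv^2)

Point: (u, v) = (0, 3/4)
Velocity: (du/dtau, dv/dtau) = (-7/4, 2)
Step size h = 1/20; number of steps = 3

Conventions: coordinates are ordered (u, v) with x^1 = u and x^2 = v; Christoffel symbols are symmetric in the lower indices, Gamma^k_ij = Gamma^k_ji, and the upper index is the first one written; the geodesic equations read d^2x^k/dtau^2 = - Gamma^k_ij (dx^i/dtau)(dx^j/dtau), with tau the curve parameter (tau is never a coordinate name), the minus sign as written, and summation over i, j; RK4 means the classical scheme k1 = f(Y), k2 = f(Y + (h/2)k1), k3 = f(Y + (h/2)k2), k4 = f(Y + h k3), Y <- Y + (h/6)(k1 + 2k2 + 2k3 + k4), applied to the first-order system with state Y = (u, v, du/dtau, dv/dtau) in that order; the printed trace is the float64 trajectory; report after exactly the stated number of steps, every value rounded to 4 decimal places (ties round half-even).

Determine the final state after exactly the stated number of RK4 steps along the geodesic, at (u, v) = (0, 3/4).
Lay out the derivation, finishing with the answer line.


f(Y) = (du/dtau, dv/dtau, -Gamma^u_ij Y'^i Y'^j, -Gamma^v_ij Y'^i Y'^j) with the Gammas evaluated at the stage position; h = 0.050000; intermediate values shown to 6 dp
step 0: u = 0.0000, v = 0.7500, du/dtau = -1.7500, dv/dtau = 2.0000
step 1:
  k1: at (u, v) = (0.000000, 0.750000), (du/dtau, dv/dtau) = (-1.750000, 2.000000); Gamma_uuu = 0.000000, Gamma_uuv = 0.000000, Gamma_uvv = 0.000000, Gamma_vuu = 0.000000, Gamma_vuv = 0.000000, Gamma_vvv = 0.000000; k1 = (-1.750000, 2.000000, 0.000000, 0.000000)
  k2: at (u, v) = (-0.043750, 0.800000), (du/dtau, dv/dtau) = (-1.750000, 2.000000); Gamma_uuu = 0.000000, Gamma_uuv = 0.000000, Gamma_uvv = 0.000000, Gamma_vuu = 0.000000, Gamma_vuv = 0.000000, Gamma_vvv = 0.000000; k2 = (-1.750000, 2.000000, 0.000000, 0.000000)
  k3: at (u, v) = (-0.043750, 0.800000), (du/dtau, dv/dtau) = (-1.750000, 2.000000); Gamma_uuu = 0.000000, Gamma_uuv = 0.000000, Gamma_uvv = 0.000000, Gamma_vuu = 0.000000, Gamma_vuv = 0.000000, Gamma_vvv = 0.000000; k3 = (-1.750000, 2.000000, 0.000000, 0.000000)
  k4: at (u, v) = (-0.087500, 0.850000), (du/dtau, dv/dtau) = (-1.750000, 2.000000); Gamma_uuu = 0.000000, Gamma_uuv = 0.000000, Gamma_uvv = 0.000000, Gamma_vuu = 0.000000, Gamma_vuv = 0.000000, Gamma_vvv = 0.000000; k4 = (-1.750000, 2.000000, 0.000000, 0.000000)
  Y <- Y + (h/6)(k1 + 2k2 + 2k3 + k4): u = -0.0875, v = 0.8500, du/dtau = -1.7500, dv/dtau = 2.0000
step 2:
  k1: at (u, v) = (-0.087500, 0.850000), (du/dtau, dv/dtau) = (-1.750000, 2.000000); Gamma_uuu = 0.000000, Gamma_uuv = 0.000000, Gamma_uvv = 0.000000, Gamma_vuu = 0.000000, Gamma_vuv = 0.000000, Gamma_vvv = 0.000000; k1 = (-1.750000, 2.000000, 0.000000, 0.000000)
  k2: at (u, v) = (-0.131250, 0.900000), (du/dtau, dv/dtau) = (-1.750000, 2.000000); Gamma_uuu = 0.000000, Gamma_uuv = 0.000000, Gamma_uvv = 0.000000, Gamma_vuu = 0.000000, Gamma_vuv = 0.000000, Gamma_vvv = 0.000000; k2 = (-1.750000, 2.000000, 0.000000, 0.000000)
  k3: at (u, v) = (-0.131250, 0.900000), (du/dtau, dv/dtau) = (-1.750000, 2.000000); Gamma_uuu = 0.000000, Gamma_uuv = 0.000000, Gamma_uvv = 0.000000, Gamma_vuu = 0.000000, Gamma_vuv = 0.000000, Gamma_vvv = 0.000000; k3 = (-1.750000, 2.000000, 0.000000, 0.000000)
  k4: at (u, v) = (-0.175000, 0.950000), (du/dtau, dv/dtau) = (-1.750000, 2.000000); Gamma_uuu = 0.000000, Gamma_uuv = 0.000000, Gamma_uvv = 0.000000, Gamma_vuu = 0.000000, Gamma_vuv = 0.000000, Gamma_vvv = 0.000000; k4 = (-1.750000, 2.000000, 0.000000, 0.000000)
  Y <- Y + (h/6)(k1 + 2k2 + 2k3 + k4): u = -0.1750, v = 0.9500, du/dtau = -1.7500, dv/dtau = 2.0000
step 3:
  k1: at (u, v) = (-0.175000, 0.950000), (du/dtau, dv/dtau) = (-1.750000, 2.000000); Gamma_uuu = 0.000000, Gamma_uuv = 0.000000, Gamma_uvv = 0.000000, Gamma_vuu = 0.000000, Gamma_vuv = 0.000000, Gamma_vvv = 0.000000; k1 = (-1.750000, 2.000000, 0.000000, 0.000000)
  k2: at (u, v) = (-0.218750, 1.000000), (du/dtau, dv/dtau) = (-1.750000, 2.000000); Gamma_uuu = 0.000000, Gamma_uuv = 0.000000, Gamma_uvv = 0.000000, Gamma_vuu = 0.000000, Gamma_vuv = 0.000000, Gamma_vvv = 0.000000; k2 = (-1.750000, 2.000000, 0.000000, 0.000000)
  k3: at (u, v) = (-0.218750, 1.000000), (du/dtau, dv/dtau) = (-1.750000, 2.000000); Gamma_uuu = 0.000000, Gamma_uuv = 0.000000, Gamma_uvv = 0.000000, Gamma_vuu = 0.000000, Gamma_vuv = 0.000000, Gamma_vvv = 0.000000; k3 = (-1.750000, 2.000000, 0.000000, 0.000000)
  k4: at (u, v) = (-0.262500, 1.050000), (du/dtau, dv/dtau) = (-1.750000, 2.000000); Gamma_uuu = 0.000000, Gamma_uuv = 0.000000, Gamma_uvv = 0.000000, Gamma_vuu = 0.000000, Gamma_vuv = 0.000000, Gamma_vvv = 0.000000; k4 = (-1.750000, 2.000000, 0.000000, 0.000000)
  Y <- Y + (h/6)(k1 + 2k2 + 2k3 + k4): u = -0.2625, v = 1.0500, du/dtau = -1.7500, dv/dtau = 2.0000

Answer: u = -0.2625, v = 1.0500, du/dtau = -1.7500, dv/dtau = 2.0000


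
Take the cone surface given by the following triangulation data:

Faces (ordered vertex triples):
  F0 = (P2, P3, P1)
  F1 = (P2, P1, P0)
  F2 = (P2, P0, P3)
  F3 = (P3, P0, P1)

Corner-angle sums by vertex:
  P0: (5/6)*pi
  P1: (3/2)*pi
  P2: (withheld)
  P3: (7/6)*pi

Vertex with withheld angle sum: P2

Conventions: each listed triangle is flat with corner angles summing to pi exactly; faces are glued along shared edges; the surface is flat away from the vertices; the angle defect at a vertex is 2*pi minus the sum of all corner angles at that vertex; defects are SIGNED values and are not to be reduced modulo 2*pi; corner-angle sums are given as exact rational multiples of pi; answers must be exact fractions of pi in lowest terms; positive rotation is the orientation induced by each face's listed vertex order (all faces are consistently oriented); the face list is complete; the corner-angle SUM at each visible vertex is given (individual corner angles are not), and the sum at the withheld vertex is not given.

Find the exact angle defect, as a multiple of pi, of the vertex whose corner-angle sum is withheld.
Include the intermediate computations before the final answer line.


V = 4, E = 6, F = 4; chi = V - E + F = 2
Gauss-Bonnet: total defect = 2*pi*chi = 4*pi; visible defects sum to (5/2)*pi

Answer: defect(P2) = (3/2)*pi


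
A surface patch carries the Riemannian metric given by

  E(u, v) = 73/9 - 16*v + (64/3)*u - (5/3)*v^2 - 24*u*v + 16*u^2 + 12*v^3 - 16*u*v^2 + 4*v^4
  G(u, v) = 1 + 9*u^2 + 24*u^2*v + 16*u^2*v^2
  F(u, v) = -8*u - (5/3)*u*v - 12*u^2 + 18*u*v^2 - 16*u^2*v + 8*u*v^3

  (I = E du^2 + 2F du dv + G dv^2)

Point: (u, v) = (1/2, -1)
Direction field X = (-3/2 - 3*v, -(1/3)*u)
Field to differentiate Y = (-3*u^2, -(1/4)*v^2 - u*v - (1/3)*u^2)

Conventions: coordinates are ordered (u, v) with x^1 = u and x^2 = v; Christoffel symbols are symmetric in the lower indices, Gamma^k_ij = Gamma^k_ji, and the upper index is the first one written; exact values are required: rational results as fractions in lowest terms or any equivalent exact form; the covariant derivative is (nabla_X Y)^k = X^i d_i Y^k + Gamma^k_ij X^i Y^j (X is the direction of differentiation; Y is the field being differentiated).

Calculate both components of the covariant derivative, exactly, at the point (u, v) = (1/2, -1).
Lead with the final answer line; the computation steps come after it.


Answer: (nabla_X Y)^u = -18704/3603, (nabla_X Y)^v = 4511/4804

E = 298/9, F = 17/6, G = 5/4 at the point
E_u = 136/3, E_v = 34/3, F_u = 23/3, F_v = -65/6, G_u = 1, G_v = -2
EG - F^2 = 1201/36;  g^inv = (36/1201) * [[5/4, -17/6], [-17/6, 298/9]]
first-kind symbols [ij,l] = (1/2)(d_i g_jl + d_j g_il - d_l g_ij): [uu,u] = E_u/2 = 68/3, [uu,v] = F_u - E_v/2 = 2, [uv,u] = E_v/2 = 17/3, [uv,v] = G_u/2 = 1/2, [vv,u] = F_v - G_u/2 = -34/3, [vv,v] = G_v/2 = -1
Gamma^u_ij = (G*[ij,u] - F*[ij,v])/(EG - F^2), Gamma^v_ij = (E*[ij,v] - F*[ij,u])/(EG - F^2)
Gamma_uuu = 816/1201, Gamma_uuv = 204/1201, Gamma_uvv = -408/1201, Gamma_vuu = 72/1201, Gamma_vuv = 18/1201, Gamma_vvv = -36/1201
X = (3/2, -1/6), Y = (-3/4, 1/6) at the point


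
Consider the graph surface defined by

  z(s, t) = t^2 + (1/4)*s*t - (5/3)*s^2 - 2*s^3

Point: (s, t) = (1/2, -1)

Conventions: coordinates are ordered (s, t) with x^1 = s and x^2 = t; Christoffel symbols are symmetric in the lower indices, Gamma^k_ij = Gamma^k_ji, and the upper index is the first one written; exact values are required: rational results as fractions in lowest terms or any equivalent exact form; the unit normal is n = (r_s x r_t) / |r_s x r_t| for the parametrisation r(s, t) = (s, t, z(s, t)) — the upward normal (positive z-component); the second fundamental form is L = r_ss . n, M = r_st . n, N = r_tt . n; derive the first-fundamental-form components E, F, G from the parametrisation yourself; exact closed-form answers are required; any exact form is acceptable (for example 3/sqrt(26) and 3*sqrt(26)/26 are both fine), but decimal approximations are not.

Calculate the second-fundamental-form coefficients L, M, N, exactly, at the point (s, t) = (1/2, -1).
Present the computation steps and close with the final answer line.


z_s = -41/12, z_t = -15/8, z_ss = -28/3, z_st = 1/4, z_tt = 2
E = 1825/144, F = 205/32, G = 289/64; answer radicand W^2 = 9325/576
unnormalised second-form numerators: l = -28/3, m = 1/4, n = 2; L = l/sqrt(9325/576), and similarly M = m/sqrt(W^2), N = n/sqrt(W^2)

Answer: L = -224*sqrt(373)/1865, M = 6*sqrt(373)/1865, N = 48*sqrt(373)/1865


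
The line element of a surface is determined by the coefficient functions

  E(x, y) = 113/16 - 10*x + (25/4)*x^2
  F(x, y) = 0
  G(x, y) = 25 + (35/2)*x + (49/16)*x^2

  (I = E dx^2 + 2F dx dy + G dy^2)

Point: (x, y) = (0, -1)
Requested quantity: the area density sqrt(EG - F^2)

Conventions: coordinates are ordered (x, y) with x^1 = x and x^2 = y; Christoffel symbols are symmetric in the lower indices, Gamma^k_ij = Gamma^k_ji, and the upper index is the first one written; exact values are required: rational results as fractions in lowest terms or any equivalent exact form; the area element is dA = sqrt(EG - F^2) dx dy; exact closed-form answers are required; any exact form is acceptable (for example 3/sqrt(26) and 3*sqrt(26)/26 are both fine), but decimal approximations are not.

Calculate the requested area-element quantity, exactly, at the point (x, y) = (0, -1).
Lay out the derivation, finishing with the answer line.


E = 113/16, F = 0, G = 25; EG - F^2 = 2825/16

Answer: sqrt(EG - F^2) = 5*sqrt(113)/4


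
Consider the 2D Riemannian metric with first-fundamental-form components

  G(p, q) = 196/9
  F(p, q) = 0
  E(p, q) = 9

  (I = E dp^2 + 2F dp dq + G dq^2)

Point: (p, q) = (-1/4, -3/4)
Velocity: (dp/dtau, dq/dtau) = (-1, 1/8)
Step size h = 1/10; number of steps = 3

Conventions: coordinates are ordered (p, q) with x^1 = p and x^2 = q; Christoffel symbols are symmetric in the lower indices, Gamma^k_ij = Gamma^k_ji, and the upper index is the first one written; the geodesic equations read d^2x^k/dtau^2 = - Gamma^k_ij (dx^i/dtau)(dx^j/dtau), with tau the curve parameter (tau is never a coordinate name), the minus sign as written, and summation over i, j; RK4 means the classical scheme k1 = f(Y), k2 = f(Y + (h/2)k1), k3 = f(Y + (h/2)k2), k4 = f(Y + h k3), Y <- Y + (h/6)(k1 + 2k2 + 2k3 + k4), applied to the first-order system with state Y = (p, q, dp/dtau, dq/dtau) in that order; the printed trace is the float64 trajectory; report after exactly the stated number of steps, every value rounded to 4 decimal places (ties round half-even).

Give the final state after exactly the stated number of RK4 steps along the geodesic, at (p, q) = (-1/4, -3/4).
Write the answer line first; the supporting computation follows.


Answer: p = -0.5500, q = -0.7125, dp/dtau = -1.0000, dq/dtau = 0.1250

f(Y) = (dp/dtau, dq/dtau, -Gamma^p_ij Y'^i Y'^j, -Gamma^q_ij Y'^i Y'^j) with the Gammas evaluated at the stage position; h = 0.100000; intermediate values shown to 6 dp
step 0: p = -0.2500, q = -0.7500, dp/dtau = -1.0000, dq/dtau = 0.1250
step 1:
  k1: at (p, q) = (-0.250000, -0.750000), (dp/dtau, dq/dtau) = (-1.000000, 0.125000); Gamma_ppp = 0.000000, Gamma_ppq = 0.000000, Gamma_pqq = 0.000000, Gamma_qpp = 0.000000, Gamma_qpq = 0.000000, Gamma_qqq = 0.000000; k1 = (-1.000000, 0.125000, 0.000000, 0.000000)
  k2: at (p, q) = (-0.300000, -0.743750), (dp/dtau, dq/dtau) = (-1.000000, 0.125000); Gamma_ppp = 0.000000, Gamma_ppq = 0.000000, Gamma_pqq = 0.000000, Gamma_qpp = 0.000000, Gamma_qpq = 0.000000, Gamma_qqq = 0.000000; k2 = (-1.000000, 0.125000, 0.000000, 0.000000)
  k3: at (p, q) = (-0.300000, -0.743750), (dp/dtau, dq/dtau) = (-1.000000, 0.125000); Gamma_ppp = 0.000000, Gamma_ppq = 0.000000, Gamma_pqq = 0.000000, Gamma_qpp = 0.000000, Gamma_qpq = 0.000000, Gamma_qqq = 0.000000; k3 = (-1.000000, 0.125000, 0.000000, 0.000000)
  k4: at (p, q) = (-0.350000, -0.737500), (dp/dtau, dq/dtau) = (-1.000000, 0.125000); Gamma_ppp = 0.000000, Gamma_ppq = 0.000000, Gamma_pqq = 0.000000, Gamma_qpp = 0.000000, Gamma_qpq = 0.000000, Gamma_qqq = 0.000000; k4 = (-1.000000, 0.125000, 0.000000, 0.000000)
  Y <- Y + (h/6)(k1 + 2k2 + 2k3 + k4): p = -0.3500, q = -0.7375, dp/dtau = -1.0000, dq/dtau = 0.1250
step 2:
  k1: at (p, q) = (-0.350000, -0.737500), (dp/dtau, dq/dtau) = (-1.000000, 0.125000); Gamma_ppp = 0.000000, Gamma_ppq = 0.000000, Gamma_pqq = 0.000000, Gamma_qpp = 0.000000, Gamma_qpq = 0.000000, Gamma_qqq = 0.000000; k1 = (-1.000000, 0.125000, 0.000000, 0.000000)
  k2: at (p, q) = (-0.400000, -0.731250), (dp/dtau, dq/dtau) = (-1.000000, 0.125000); Gamma_ppp = 0.000000, Gamma_ppq = 0.000000, Gamma_pqq = 0.000000, Gamma_qpp = 0.000000, Gamma_qpq = 0.000000, Gamma_qqq = 0.000000; k2 = (-1.000000, 0.125000, 0.000000, 0.000000)
  k3: at (p, q) = (-0.400000, -0.731250), (dp/dtau, dq/dtau) = (-1.000000, 0.125000); Gamma_ppp = 0.000000, Gamma_ppq = 0.000000, Gamma_pqq = 0.000000, Gamma_qpp = 0.000000, Gamma_qpq = 0.000000, Gamma_qqq = 0.000000; k3 = (-1.000000, 0.125000, 0.000000, 0.000000)
  k4: at (p, q) = (-0.450000, -0.725000), (dp/dtau, dq/dtau) = (-1.000000, 0.125000); Gamma_ppp = 0.000000, Gamma_ppq = 0.000000, Gamma_pqq = 0.000000, Gamma_qpp = 0.000000, Gamma_qpq = 0.000000, Gamma_qqq = 0.000000; k4 = (-1.000000, 0.125000, 0.000000, 0.000000)
  Y <- Y + (h/6)(k1 + 2k2 + 2k3 + k4): p = -0.4500, q = -0.7250, dp/dtau = -1.0000, dq/dtau = 0.1250
step 3:
  k1: at (p, q) = (-0.450000, -0.725000), (dp/dtau, dq/dtau) = (-1.000000, 0.125000); Gamma_ppp = 0.000000, Gamma_ppq = 0.000000, Gamma_pqq = 0.000000, Gamma_qpp = 0.000000, Gamma_qpq = 0.000000, Gamma_qqq = 0.000000; k1 = (-1.000000, 0.125000, 0.000000, 0.000000)
  k2: at (p, q) = (-0.500000, -0.718750), (dp/dtau, dq/dtau) = (-1.000000, 0.125000); Gamma_ppp = 0.000000, Gamma_ppq = 0.000000, Gamma_pqq = 0.000000, Gamma_qpp = 0.000000, Gamma_qpq = 0.000000, Gamma_qqq = 0.000000; k2 = (-1.000000, 0.125000, 0.000000, 0.000000)
  k3: at (p, q) = (-0.500000, -0.718750), (dp/dtau, dq/dtau) = (-1.000000, 0.125000); Gamma_ppp = 0.000000, Gamma_ppq = 0.000000, Gamma_pqq = 0.000000, Gamma_qpp = 0.000000, Gamma_qpq = 0.000000, Gamma_qqq = 0.000000; k3 = (-1.000000, 0.125000, 0.000000, 0.000000)
  k4: at (p, q) = (-0.550000, -0.712500), (dp/dtau, dq/dtau) = (-1.000000, 0.125000); Gamma_ppp = 0.000000, Gamma_ppq = 0.000000, Gamma_pqq = 0.000000, Gamma_qpp = 0.000000, Gamma_qpq = 0.000000, Gamma_qqq = 0.000000; k4 = (-1.000000, 0.125000, 0.000000, 0.000000)
  Y <- Y + (h/6)(k1 + 2k2 + 2k3 + k4): p = -0.5500, q = -0.7125, dp/dtau = -1.0000, dq/dtau = 0.1250
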